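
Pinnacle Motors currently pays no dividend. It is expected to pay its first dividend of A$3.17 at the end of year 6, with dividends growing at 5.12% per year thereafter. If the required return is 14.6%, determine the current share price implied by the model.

Deferred-dividend DDM. At t=5 the remaining stream is a growing perpetuity with first payment D_6 = 3.17.
V_5 = D_6/(r−g) = 3.17/(0.146−0.0512) = 33.4388
P₀ = V_5/(1+r)^5 = 33.4388/(1+0.146)^5 = 16.9172

A$16.92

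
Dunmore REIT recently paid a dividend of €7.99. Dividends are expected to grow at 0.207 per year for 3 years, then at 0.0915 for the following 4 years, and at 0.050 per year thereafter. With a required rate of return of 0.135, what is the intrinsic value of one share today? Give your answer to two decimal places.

€163.56

Three-stage DDM. Project D₁…D_7; terminal Gordon value at t=7 with g = 0.05; discount at r = 0.135.
D_1 = 9.6439
D_2 = 11.6402
D_3 = 14.0497
D_4 = 15.3353
D_5 = 16.7385
D_6 = 18.2701
D_7 = 19.9418
TV_7 = 20.9389/(0.135−0.05) = 246.3394
P₀ = Σ Dₜ/(1+r)ᵗ + TV_7/(1+r)^7 = 163.5564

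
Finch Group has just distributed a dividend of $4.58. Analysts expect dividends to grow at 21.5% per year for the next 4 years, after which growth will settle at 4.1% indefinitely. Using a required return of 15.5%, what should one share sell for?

$72.04

Two-stage DDM. Project D₁…D_4 at 0.215, terminal growth 0.041, discount at r = 0.155.
D_1 = 5.5647
D_2 = 6.7611
D_3 = 8.2147
D_4 = 9.9809
Terminal value at t=4: TV = D_5/(r−g) = 10.3901/(0.155−0.041) = 91.1416
P₀ = 5.5647/(1+0.155)^1 + 6.7611/(1+0.155)^2 + 8.2147/(1+0.155)^3 + 9.9809/(1+0.155)^4 + 91.1416/(1+0.155)^4 = 72.0400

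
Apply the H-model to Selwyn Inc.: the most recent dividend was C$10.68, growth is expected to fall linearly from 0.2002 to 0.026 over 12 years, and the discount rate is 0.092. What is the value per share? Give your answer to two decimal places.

C$335.16

H-model: P₀ = D₀[(1+g_L) + H(g_S−g_L)]/(r−g_L), with H = 12/2 = 6.
P₀ = 10.68 × [(1+0.026) + 6×(0.2002−0.026)] / (0.092−0.026)
   = 10.68 × 2.0712 / 0.066 = 335.1578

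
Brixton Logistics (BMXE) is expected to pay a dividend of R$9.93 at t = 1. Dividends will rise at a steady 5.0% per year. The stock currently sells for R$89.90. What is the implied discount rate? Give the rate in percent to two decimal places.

Rearranging the constant-growth DDM: r = D₁/P₀ + g.
r = 9.9300 / 89.90 + 0.05 = 0.11046 + 0.05 = 0.16046

16.05%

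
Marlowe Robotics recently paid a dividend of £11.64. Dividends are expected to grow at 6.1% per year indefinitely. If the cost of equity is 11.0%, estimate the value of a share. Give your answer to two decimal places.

Gordon growth model: P₀ = D₁/(r − g). D₁ = 11.64 × (1 + 0.061) = 12.3500.
P₀ = 12.3500 / (0.11 − 0.061) = 12.3500 / 0.049 = 252.0416

£252.04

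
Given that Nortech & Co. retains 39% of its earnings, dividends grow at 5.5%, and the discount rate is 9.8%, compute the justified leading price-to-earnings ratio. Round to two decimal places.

14.19

Payout ratio b = 1 − 0.39 = 0.61.
Justified leading P/E = b/(r−g) = 0.61/(0.098−0.055) = 14.1860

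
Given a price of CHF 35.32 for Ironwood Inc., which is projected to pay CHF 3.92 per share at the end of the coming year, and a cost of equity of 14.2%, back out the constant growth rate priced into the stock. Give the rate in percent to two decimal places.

From P₀ = D₁/(r − g), the implied growth is g = r − D₁/P₀.
g = 0.142 − 3.92/35.32 = 0.142 − 0.11099 = 0.03101

3.10%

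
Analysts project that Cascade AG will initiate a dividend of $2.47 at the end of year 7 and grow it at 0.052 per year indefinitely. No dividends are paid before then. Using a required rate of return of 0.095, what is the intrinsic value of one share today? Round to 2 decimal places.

Deferred-dividend DDM. At t=6 the remaining stream is a growing perpetuity with first payment D_7 = 2.47.
V_6 = D_7/(r−g) = 2.47/(0.095−0.052) = 57.4419
P₀ = V_6/(1+r)^6 = 57.4419/(1+0.095)^6 = 33.3230

$33.32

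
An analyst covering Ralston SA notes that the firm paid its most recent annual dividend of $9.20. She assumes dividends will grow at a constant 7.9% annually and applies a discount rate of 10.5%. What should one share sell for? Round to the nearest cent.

$381.80

Gordon growth model: P₀ = D₁/(r − g). D₁ = 9.20 × (1 + 0.079) = 9.9268.
P₀ = 9.9268 / (0.105 − 0.079) = 9.9268 / 0.026 = 381.8000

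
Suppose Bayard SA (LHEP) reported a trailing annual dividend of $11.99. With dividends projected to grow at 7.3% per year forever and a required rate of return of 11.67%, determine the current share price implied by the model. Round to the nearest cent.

Gordon growth model: P₀ = D₁/(r − g). D₁ = 11.99 × (1 + 0.073) = 12.8653.
P₀ = 12.8653 / (0.1167 − 0.073) = 12.8653 / 0.0437 = 294.3998

$294.40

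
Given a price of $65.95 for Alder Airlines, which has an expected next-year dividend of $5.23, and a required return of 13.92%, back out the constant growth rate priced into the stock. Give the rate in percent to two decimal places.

5.99%

From P₀ = D₁/(r − g), the implied growth is g = r − D₁/P₀.
g = 0.1392 − 5.23/65.95 = 0.1392 − 0.07930 = 0.05990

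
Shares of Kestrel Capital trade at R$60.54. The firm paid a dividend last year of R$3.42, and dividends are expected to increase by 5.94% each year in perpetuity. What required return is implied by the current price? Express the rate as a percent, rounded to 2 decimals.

11.92%

Rearranging the constant-growth DDM: r = D₁/P₀ + g.
D₁ = 3.42 × (1 + 0.0594) = 3.6231.
r = 3.6231 / 60.54 + 0.0594 = 0.05985 + 0.0594 = 0.11925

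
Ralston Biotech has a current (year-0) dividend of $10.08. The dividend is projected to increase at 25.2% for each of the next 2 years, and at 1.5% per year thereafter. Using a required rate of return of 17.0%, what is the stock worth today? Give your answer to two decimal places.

$97.91

Two-stage DDM. Project D₁…D_2 at 0.252, terminal growth 0.015, discount at r = 0.17.
D_1 = 12.6202
D_2 = 15.8004
Terminal value at t=2: TV = D_3/(r−g) = 16.0374/(0.17−0.015) = 103.4674
P₀ = 12.6202/(1+0.17)^1 + 15.8004/(1+0.17)^2 + 103.4674/(1+0.17)^2 = 97.9132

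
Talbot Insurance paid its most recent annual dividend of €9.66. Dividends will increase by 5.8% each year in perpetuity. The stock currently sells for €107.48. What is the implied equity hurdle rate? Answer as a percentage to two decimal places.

Rearranging the constant-growth DDM: r = D₁/P₀ + g.
D₁ = 9.66 × (1 + 0.058) = 10.2203.
r = 10.2203 / 107.48 + 0.058 = 0.09509 + 0.058 = 0.15309

15.31%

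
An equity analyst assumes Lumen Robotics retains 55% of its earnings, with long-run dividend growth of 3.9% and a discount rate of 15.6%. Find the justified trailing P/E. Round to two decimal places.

4.00

Payout ratio b = 1 − 0.55 = 0.45.
Justified trailing P/E = b(1+g)/(r−g) = 0.45×(1+0.039)/(0.156−0.039) = 3.9962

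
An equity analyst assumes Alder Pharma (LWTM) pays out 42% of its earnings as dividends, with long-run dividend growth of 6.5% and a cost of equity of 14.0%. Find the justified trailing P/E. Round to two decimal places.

5.96

Justified trailing P/E = b(1+g)/(r−g) = 0.42×(1+0.065)/(0.14−0.065) = 5.9640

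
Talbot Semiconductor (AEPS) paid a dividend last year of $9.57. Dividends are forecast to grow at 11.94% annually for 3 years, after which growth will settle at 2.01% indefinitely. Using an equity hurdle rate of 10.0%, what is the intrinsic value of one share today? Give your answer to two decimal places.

$158.50

Two-stage DDM. Project D₁…D_3 at 0.1194, terminal growth 0.0201, discount at r = 0.1.
D_1 = 10.7127
D_2 = 11.9917
D_3 = 13.4236
Terminal value at t=3: TV = D_4/(r−g) = 13.6934/(0.1−0.0201) = 171.3815
P₀ = 10.7127/(1+0.1)^1 + 11.9917/(1+0.1)^2 + 13.4236/(1+0.1)^3 + 171.3815/(1+0.1)^3 = 158.4961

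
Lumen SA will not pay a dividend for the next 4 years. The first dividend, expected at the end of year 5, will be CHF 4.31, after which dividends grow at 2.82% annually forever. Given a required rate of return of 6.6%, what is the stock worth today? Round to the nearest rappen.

Deferred-dividend DDM. At t=4 the remaining stream is a growing perpetuity with first payment D_5 = 4.31.
V_4 = D_5/(r−g) = 4.31/(0.066−0.0282) = 114.0212
P₀ = V_4/(1+r)^4 = 114.0212/(1+0.066)^4 = 88.2992

CHF 88.30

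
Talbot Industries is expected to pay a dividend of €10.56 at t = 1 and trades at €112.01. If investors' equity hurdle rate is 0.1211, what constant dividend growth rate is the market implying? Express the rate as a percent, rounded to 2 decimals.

2.68%

From P₀ = D₁/(r − g), the implied growth is g = r − D₁/P₀.
g = 0.1211 − 10.56/112.01 = 0.1211 − 0.09428 = 0.02682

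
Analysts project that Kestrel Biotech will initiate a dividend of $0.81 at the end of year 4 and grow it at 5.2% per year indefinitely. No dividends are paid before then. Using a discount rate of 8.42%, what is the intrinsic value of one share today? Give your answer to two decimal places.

$19.74

Deferred-dividend DDM. At t=3 the remaining stream is a growing perpetuity with first payment D_4 = 0.81.
V_3 = D_4/(r−g) = 0.81/(0.0842−0.052) = 25.1553
P₀ = V_3/(1+r)^3 = 25.1553/(1+0.0842)^3 = 19.7379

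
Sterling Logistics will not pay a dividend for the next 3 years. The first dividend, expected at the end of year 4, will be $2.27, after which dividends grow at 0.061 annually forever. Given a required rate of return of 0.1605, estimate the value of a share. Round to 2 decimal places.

Deferred-dividend DDM. At t=3 the remaining stream is a growing perpetuity with first payment D_4 = 2.27.
V_3 = D_4/(r−g) = 2.27/(0.1605−0.061) = 22.8141
P₀ = V_3/(1+r)^3 = 22.8141/(1+0.1605)^3 = 14.5971

$14.60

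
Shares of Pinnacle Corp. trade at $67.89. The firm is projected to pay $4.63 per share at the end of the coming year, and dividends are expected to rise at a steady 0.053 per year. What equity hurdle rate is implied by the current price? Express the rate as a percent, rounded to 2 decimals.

Rearranging the constant-growth DDM: r = D₁/P₀ + g.
r = 4.6300 / 67.89 + 0.053 = 0.06820 + 0.053 = 0.12120

12.12%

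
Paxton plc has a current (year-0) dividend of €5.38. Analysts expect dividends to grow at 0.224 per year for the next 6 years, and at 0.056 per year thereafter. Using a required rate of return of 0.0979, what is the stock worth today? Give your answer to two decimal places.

€308.39

Two-stage DDM. Project D₁…D_6 at 0.224, terminal growth 0.056, discount at r = 0.0979.
D_1 = 6.5851
D_2 = 8.0602
D_3 = 9.8657
D_4 = 12.0756
D_5 = 14.7805
D_6 = 18.0913
Terminal value at t=6: TV = D_7/(r−g) = 19.1045/(0.0979−0.056) = 455.9536
P₀ = 6.5851/(1+0.0979)^1 + 8.0602/(1+0.0979)^2 + 9.8657/(1+0.0979)^3 + 12.0756/(1+0.0979)^4 + 14.7805/(1+0.0979)^5 + 18.0913/(1+0.0979)^6 + 455.9536/(1+0.0979)^6 = 308.3880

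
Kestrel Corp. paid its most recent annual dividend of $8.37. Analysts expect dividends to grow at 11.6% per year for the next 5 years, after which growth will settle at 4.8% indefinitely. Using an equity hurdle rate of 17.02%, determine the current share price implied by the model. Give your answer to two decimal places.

Two-stage DDM. Project D₁…D_5 at 0.116, terminal growth 0.048, discount at r = 0.1702.
D_1 = 9.3409
D_2 = 10.4245
D_3 = 11.6337
D_4 = 12.9832
D_5 = 14.4893
Terminal value at t=5: TV = D_6/(r−g) = 15.1848/(0.1702−0.048) = 124.2615
P₀ = 9.3409/(1+0.1702)^1 + 10.4245/(1+0.1702)^2 + 11.6337/(1+0.1702)^3 + 12.9832/(1+0.1702)^4 + 14.4893/(1+0.1702)^5 + 124.2615/(1+0.1702)^5 = 93.0104

$93.01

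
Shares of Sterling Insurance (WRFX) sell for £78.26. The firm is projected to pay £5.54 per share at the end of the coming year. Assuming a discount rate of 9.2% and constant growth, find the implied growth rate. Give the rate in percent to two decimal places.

From P₀ = D₁/(r − g), the implied growth is g = r − D₁/P₀.
g = 0.092 − 5.54/78.26 = 0.092 − 0.07079 = 0.02121

2.12%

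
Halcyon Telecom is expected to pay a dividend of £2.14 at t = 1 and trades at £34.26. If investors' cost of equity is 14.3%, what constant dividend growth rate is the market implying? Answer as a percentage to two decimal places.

8.05%

From P₀ = D₁/(r − g), the implied growth is g = r − D₁/P₀.
g = 0.143 − 2.14/34.26 = 0.143 − 0.06246 = 0.08054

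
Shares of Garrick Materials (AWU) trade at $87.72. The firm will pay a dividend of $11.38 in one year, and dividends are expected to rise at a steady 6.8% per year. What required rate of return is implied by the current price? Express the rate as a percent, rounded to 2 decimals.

19.77%

Rearranging the constant-growth DDM: r = D₁/P₀ + g.
r = 11.3800 / 87.72 + 0.068 = 0.12973 + 0.068 = 0.19773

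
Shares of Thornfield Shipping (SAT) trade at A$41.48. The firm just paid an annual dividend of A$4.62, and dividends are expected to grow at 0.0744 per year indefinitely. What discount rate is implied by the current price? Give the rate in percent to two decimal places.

19.41%

Rearranging the constant-growth DDM: r = D₁/P₀ + g.
D₁ = 4.62 × (1 + 0.0744) = 4.9637.
r = 4.9637 / 41.48 + 0.0744 = 0.11967 + 0.0744 = 0.19407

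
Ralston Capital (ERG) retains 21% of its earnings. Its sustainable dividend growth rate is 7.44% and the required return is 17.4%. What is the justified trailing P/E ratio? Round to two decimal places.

Payout ratio b = 1 − 0.21 = 0.79.
Justified trailing P/E = b(1+g)/(r−g) = 0.79×(1+0.0744)/(0.174−0.0744) = 8.5218

8.52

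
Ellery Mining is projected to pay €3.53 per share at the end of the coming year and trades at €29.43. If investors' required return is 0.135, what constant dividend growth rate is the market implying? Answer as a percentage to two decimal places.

From P₀ = D₁/(r − g), the implied growth is g = r − D₁/P₀.
g = 0.135 − 3.53/29.43 = 0.135 − 0.11995 = 0.01505

1.51%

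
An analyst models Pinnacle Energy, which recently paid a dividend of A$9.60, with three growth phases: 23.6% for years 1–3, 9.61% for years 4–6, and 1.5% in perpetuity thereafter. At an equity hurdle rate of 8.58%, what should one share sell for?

Three-stage DDM. Project D₁…D_6; terminal Gordon value at t=6 with g = 0.015; discount at r = 0.0858.
D_1 = 11.8656
D_2 = 14.6659
D_3 = 18.1270
D_4 = 19.8690
D_5 = 21.7785
D_6 = 23.8714
TV_6 = 24.2294/(0.0858−0.015) = 342.2236
P₀ = Σ Dₜ/(1+r)ᵗ + TV_6/(1+r)^6 = 289.6592

A$289.66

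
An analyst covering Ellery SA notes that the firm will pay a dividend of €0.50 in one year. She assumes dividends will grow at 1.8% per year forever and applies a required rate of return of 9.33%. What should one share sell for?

Gordon growth model: P₀ = D₁/(r − g), with D₁ = 0.50 given directly.
P₀ = 0.5000 / (0.0933 − 0.018) = 0.5000 / 0.0753 = 6.6401

€6.64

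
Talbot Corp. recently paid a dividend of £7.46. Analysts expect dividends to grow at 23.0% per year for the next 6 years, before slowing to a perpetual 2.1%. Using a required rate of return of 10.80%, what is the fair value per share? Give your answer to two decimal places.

£229.39

Two-stage DDM. Project D₁…D_6 at 0.23, terminal growth 0.021, discount at r = 0.108.
D_1 = 9.1758
D_2 = 11.2862
D_3 = 13.8821
D_4 = 17.0749
D_5 = 21.0022
D_6 = 25.8327
Terminal value at t=6: TV = D_7/(r−g) = 26.3752/(0.108−0.021) = 303.1629
P₀ = 9.1758/(1+0.108)^1 + 11.2862/(1+0.108)^2 + 13.8821/(1+0.108)^3 + 17.0749/(1+0.108)^4 + 21.0022/(1+0.108)^5 + 25.8327/(1+0.108)^6 + 303.1629/(1+0.108)^6 = 229.3941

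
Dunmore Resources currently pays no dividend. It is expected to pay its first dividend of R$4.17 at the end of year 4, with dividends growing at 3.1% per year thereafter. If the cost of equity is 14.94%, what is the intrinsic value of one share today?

Deferred-dividend DDM. At t=3 the remaining stream is a growing perpetuity with first payment D_4 = 4.17.
V_3 = D_4/(r−g) = 4.17/(0.1494−0.031) = 35.2196
P₀ = V_3/(1+r)^3 = 35.2196/(1+0.1494)^3 = 23.1937

R$23.19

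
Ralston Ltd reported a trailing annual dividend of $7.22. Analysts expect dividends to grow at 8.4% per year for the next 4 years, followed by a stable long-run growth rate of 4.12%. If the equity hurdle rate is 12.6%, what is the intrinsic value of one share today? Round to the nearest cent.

Two-stage DDM. Project D₁…D_4 at 0.084, terminal growth 0.0412, discount at r = 0.126.
D_1 = 7.8265
D_2 = 8.4839
D_3 = 9.1966
D_4 = 9.9691
Terminal value at t=4: TV = D_5/(r−g) = 10.3798/(0.126−0.0412) = 122.4032
P₀ = 7.8265/(1+0.126)^1 + 8.4839/(1+0.126)^2 + 9.1966/(1+0.126)^3 + 9.9691/(1+0.126)^4 + 122.4032/(1+0.126)^4 = 102.4301

$102.43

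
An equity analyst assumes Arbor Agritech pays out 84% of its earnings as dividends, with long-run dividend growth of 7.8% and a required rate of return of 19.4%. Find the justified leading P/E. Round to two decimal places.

7.24

Justified leading P/E = b/(r−g) = 0.84/(0.194−0.078) = 7.2414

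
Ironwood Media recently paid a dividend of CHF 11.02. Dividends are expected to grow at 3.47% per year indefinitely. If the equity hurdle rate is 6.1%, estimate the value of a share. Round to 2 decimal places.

Gordon growth model: P₀ = D₁/(r − g). D₁ = 11.02 × (1 + 0.0347) = 11.4024.
P₀ = 11.4024 / (0.061 − 0.0347) = 11.4024 / 0.0263 = 433.5511

CHF 433.55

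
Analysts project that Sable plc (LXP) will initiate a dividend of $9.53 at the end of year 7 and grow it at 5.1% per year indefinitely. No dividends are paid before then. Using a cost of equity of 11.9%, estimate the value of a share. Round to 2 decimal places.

$71.38

Deferred-dividend DDM. At t=6 the remaining stream is a growing perpetuity with first payment D_7 = 9.53.
V_6 = D_7/(r−g) = 9.53/(0.119−0.051) = 140.1471
P₀ = V_6/(1+r)^6 = 140.1471/(1+0.119)^6 = 71.3844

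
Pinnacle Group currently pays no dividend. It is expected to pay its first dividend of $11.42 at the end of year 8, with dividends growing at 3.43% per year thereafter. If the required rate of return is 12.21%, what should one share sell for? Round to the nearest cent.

$58.07

Deferred-dividend DDM. At t=7 the remaining stream is a growing perpetuity with first payment D_8 = 11.42.
V_7 = D_8/(r−g) = 11.42/(0.1221−0.0343) = 130.0683
P₀ = V_7/(1+r)^7 = 130.0683/(1+0.1221)^7 = 58.0698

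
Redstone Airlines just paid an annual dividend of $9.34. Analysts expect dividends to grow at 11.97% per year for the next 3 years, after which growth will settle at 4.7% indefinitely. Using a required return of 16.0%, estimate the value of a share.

$103.95

Two-stage DDM. Project D₁…D_3 at 0.1197, terminal growth 0.047, discount at r = 0.16.
D_1 = 10.4580
D_2 = 11.7098
D_3 = 13.1115
Terminal value at t=3: TV = D_4/(r−g) = 13.7277/(0.16−0.047) = 121.4843
P₀ = 10.4580/(1+0.16)^1 + 11.7098/(1+0.16)^2 + 13.1115/(1+0.16)^3 + 121.4843/(1+0.16)^3 = 103.9476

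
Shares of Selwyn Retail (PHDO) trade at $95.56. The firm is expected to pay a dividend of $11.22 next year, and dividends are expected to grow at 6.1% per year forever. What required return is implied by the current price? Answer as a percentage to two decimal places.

17.84%

Rearranging the constant-growth DDM: r = D₁/P₀ + g.
r = 11.2200 / 95.56 + 0.061 = 0.11741 + 0.061 = 0.17841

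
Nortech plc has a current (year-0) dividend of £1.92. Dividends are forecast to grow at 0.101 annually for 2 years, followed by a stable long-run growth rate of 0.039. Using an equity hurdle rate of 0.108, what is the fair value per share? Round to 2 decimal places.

£32.35

Two-stage DDM. Project D₁…D_2 at 0.101, terminal growth 0.039, discount at r = 0.108.
D_1 = 2.1139
D_2 = 2.3274
Terminal value at t=2: TV = D_3/(r−g) = 2.4182/(0.108−0.039) = 35.0463
P₀ = 2.1139/(1+0.108)^1 + 2.3274/(1+0.108)^2 + 35.0463/(1+0.108)^2 = 32.3508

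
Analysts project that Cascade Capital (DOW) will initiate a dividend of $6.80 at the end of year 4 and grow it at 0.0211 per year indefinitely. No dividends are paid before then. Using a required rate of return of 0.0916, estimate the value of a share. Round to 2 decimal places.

Deferred-dividend DDM. At t=3 the remaining stream is a growing perpetuity with first payment D_4 = 6.80.
V_3 = D_4/(r−g) = 6.80/(0.0916−0.0211) = 96.4539
P₀ = V_3/(1+r)^3 = 96.4539/(1+0.0916)^3 = 74.1531

$74.15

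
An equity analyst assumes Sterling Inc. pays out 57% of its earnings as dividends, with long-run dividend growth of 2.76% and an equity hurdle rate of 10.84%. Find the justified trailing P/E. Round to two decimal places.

7.25

Justified trailing P/E = b(1+g)/(r−g) = 0.57×(1+0.0276)/(0.1084−0.0276) = 7.2492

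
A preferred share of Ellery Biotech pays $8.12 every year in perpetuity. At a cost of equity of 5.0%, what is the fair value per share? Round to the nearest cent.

$162.40

Zero-growth DDM (perpetuity): P₀ = D/r = 8.12 / 0.05 = 162.4000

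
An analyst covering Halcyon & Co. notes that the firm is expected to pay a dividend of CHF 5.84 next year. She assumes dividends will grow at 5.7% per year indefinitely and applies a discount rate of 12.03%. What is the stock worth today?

Gordon growth model: P₀ = D₁/(r − g), with D₁ = 5.84 given directly.
P₀ = 5.8400 / (0.1203 − 0.057) = 5.8400 / 0.0633 = 92.2591

CHF 92.26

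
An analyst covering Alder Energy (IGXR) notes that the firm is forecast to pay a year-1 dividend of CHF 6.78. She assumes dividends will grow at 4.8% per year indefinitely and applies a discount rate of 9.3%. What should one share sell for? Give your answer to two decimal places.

Gordon growth model: P₀ = D₁/(r − g), with D₁ = 6.78 given directly.
P₀ = 6.7800 / (0.093 − 0.048) = 6.7800 / 0.045 = 150.6667

CHF 150.67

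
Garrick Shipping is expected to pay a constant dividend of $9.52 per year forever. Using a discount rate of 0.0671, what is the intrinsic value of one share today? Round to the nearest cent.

$141.88

Zero-growth DDM (perpetuity): P₀ = D/r = 9.52 / 0.0671 = 141.8778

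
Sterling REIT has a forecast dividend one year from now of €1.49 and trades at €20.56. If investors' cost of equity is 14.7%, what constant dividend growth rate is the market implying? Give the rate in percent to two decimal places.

7.45%

From P₀ = D₁/(r − g), the implied growth is g = r − D₁/P₀.
g = 0.147 − 1.49/20.56 = 0.147 − 0.07247 = 0.07453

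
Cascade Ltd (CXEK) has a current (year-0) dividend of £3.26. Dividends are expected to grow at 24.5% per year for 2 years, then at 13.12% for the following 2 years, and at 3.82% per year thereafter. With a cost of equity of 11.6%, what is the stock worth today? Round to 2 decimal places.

£71.60

Three-stage DDM. Project D₁…D_4; terminal Gordon value at t=4 with g = 0.0382; discount at r = 0.116.
D_1 = 4.0587
D_2 = 5.0531
D_3 = 5.7160
D_4 = 6.4660
TV_4 = 6.7130/(0.116−0.0382) = 86.2852
P₀ = Σ Dₜ/(1+r)ᵗ + TV_4/(1+r)^4 = 71.6012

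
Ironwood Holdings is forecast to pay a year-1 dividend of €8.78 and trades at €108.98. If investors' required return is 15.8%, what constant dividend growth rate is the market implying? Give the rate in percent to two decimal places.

7.74%

From P₀ = D₁/(r − g), the implied growth is g = r − D₁/P₀.
g = 0.158 − 8.78/108.98 = 0.158 − 0.08057 = 0.07743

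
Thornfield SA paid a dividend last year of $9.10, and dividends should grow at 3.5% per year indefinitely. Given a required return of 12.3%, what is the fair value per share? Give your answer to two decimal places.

$107.03

Gordon growth model: P₀ = D₁/(r − g). D₁ = 9.10 × (1 + 0.035) = 9.4185.
P₀ = 9.4185 / (0.123 − 0.035) = 9.4185 / 0.088 = 107.0284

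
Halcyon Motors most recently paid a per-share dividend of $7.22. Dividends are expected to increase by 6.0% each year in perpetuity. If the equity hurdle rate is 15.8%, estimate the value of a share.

$78.09

Gordon growth model: P₀ = D₁/(r − g). D₁ = 7.22 × (1 + 0.06) = 7.6532.
P₀ = 7.6532 / (0.158 − 0.06) = 7.6532 / 0.098 = 78.0939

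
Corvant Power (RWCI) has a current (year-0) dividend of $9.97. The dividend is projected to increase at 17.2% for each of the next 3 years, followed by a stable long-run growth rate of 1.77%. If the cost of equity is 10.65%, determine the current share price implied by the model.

Two-stage DDM. Project D₁…D_3 at 0.172, terminal growth 0.0177, discount at r = 0.1065.
D_1 = 11.6848
D_2 = 13.6946
D_3 = 16.0501
Terminal value at t=3: TV = D_4/(r−g) = 16.3342/(0.1065−0.0177) = 183.9437
P₀ = 11.6848/(1+0.1065)^1 + 13.6946/(1+0.1065)^2 + 16.0501/(1+0.1065)^3 + 183.9437/(1+0.1065)^3 = 169.3713

$169.37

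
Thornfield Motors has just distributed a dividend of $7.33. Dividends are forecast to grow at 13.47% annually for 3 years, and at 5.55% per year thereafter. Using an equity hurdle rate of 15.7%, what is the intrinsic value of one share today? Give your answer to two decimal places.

Two-stage DDM. Project D₁…D_3 at 0.1347, terminal growth 0.0555, discount at r = 0.157.
D_1 = 8.3174
D_2 = 9.4377
D_3 = 10.7090
Terminal value at t=3: TV = D_4/(r−g) = 11.3033/(0.157−0.0555) = 111.3626
P₀ = 8.3174/(1+0.157)^1 + 9.4377/(1+0.157)^2 + 10.7090/(1+0.157)^3 + 111.3626/(1+0.157)^3 = 93.0549

$93.05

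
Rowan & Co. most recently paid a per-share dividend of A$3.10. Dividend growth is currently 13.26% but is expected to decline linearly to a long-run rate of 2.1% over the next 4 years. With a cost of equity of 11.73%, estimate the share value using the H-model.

H-model: P₀ = D₀[(1+g_L) + H(g_S−g_L)]/(r−g_L), with H = 4/2 = 2.
P₀ = 3.10 × [(1+0.021) + 2×(0.1326−0.021)] / (0.1173−0.021)
   = 3.10 × 1.2442 / 0.0963 = 40.0521

A$40.05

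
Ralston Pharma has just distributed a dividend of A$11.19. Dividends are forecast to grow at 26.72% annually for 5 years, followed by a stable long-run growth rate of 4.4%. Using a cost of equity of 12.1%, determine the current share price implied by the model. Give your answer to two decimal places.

A$362.09

Two-stage DDM. Project D₁…D_5 at 0.2672, terminal growth 0.044, discount at r = 0.121.
D_1 = 14.1800
D_2 = 17.9689
D_3 = 22.7701
D_4 = 28.8543
D_5 = 36.5642
Terminal value at t=5: TV = D_6/(r−g) = 38.1730/(0.121−0.044) = 495.7534
P₀ = 14.1800/(1+0.121)^1 + 17.9689/(1+0.121)^2 + 22.7701/(1+0.121)^3 + 28.8543/(1+0.121)^4 + 36.5642/(1+0.121)^5 + 495.7534/(1+0.121)^5 = 362.0910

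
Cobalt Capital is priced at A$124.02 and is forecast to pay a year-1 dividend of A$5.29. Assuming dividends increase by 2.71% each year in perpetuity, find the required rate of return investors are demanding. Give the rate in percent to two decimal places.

6.98%

Rearranging the constant-growth DDM: r = D₁/P₀ + g.
r = 5.2900 / 124.02 + 0.0271 = 0.04265 + 0.0271 = 0.06975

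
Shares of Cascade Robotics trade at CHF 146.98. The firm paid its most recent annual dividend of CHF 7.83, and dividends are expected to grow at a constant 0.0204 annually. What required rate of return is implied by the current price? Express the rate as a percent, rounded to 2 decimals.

Rearranging the constant-growth DDM: r = D₁/P₀ + g.
D₁ = 7.83 × (1 + 0.0204) = 7.9897.
r = 7.9897 / 146.98 + 0.0204 = 0.05436 + 0.0204 = 0.07476

7.48%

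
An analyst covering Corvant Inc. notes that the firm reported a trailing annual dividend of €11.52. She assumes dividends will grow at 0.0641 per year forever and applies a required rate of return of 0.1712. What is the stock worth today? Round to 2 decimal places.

Gordon growth model: P₀ = D₁/(r − g). D₁ = 11.52 × (1 + 0.0641) = 12.2584.
P₀ = 12.2584 / (0.1712 − 0.0641) = 12.2584 / 0.1071 = 114.4578

€114.46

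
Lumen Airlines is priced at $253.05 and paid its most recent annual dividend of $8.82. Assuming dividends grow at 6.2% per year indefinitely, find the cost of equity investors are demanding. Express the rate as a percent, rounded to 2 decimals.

Rearranging the constant-growth DDM: r = D₁/P₀ + g.
D₁ = 8.82 × (1 + 0.062) = 9.3668.
r = 9.3668 / 253.05 + 0.062 = 0.03702 + 0.062 = 0.09902

9.90%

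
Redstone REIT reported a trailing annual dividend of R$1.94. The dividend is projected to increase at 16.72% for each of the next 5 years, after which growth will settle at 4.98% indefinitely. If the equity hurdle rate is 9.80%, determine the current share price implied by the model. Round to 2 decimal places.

R$69.05

Two-stage DDM. Project D₁…D_5 at 0.1672, terminal growth 0.0498, discount at r = 0.098.
D_1 = 2.2644
D_2 = 2.6430
D_3 = 3.0849
D_4 = 3.6007
D_5 = 4.2027
Terminal value at t=5: TV = D_6/(r−g) = 4.4120/(0.098−0.0498) = 91.5351
P₀ = 2.2644/(1+0.098)^1 + 2.6430/(1+0.098)^2 + 3.0849/(1+0.098)^3 + 3.6007/(1+0.098)^4 + 4.2027/(1+0.098)^5 + 91.5351/(1+0.098)^5 = 69.0512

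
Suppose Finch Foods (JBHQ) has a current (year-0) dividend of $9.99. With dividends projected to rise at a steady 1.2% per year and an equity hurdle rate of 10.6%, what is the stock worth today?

Gordon growth model: P₀ = D₁/(r − g). D₁ = 9.99 × (1 + 0.012) = 10.1099.
P₀ = 10.1099 / (0.106 − 0.012) = 10.1099 / 0.094 = 107.5519

$107.55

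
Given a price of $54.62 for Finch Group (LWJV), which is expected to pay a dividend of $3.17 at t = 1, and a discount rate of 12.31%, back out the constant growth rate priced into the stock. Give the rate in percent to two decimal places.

From P₀ = D₁/(r − g), the implied growth is g = r − D₁/P₀.
g = 0.1231 − 3.17/54.62 = 0.1231 − 0.05804 = 0.06506

6.51%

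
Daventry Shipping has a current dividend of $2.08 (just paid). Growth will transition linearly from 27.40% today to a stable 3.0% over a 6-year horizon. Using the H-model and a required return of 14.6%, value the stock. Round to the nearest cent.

$31.59

H-model: P₀ = D₀[(1+g_L) + H(g_S−g_L)]/(r−g_L), with H = 6/2 = 3.
P₀ = 2.08 × [(1+0.03) + 3×(0.274−0.03)] / (0.146−0.03)
   = 2.08 × 1.7620 / 0.116 = 31.5945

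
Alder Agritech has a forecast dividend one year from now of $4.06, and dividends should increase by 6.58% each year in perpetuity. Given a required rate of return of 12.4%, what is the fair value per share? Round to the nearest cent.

$69.76

Gordon growth model: P₀ = D₁/(r − g), with D₁ = 4.06 given directly.
P₀ = 4.0600 / (0.124 − 0.0658) = 4.0600 / 0.0582 = 69.7595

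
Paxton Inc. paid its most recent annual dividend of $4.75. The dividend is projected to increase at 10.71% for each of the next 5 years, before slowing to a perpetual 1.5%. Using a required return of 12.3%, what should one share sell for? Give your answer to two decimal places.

Two-stage DDM. Project D₁…D_5 at 0.1071, terminal growth 0.015, discount at r = 0.123.
D_1 = 5.2587
D_2 = 5.8219
D_3 = 6.4455
D_4 = 7.1358
D_5 = 7.9000
Terminal value at t=5: TV = D_6/(r−g) = 8.0185/(0.123−0.015) = 74.2455
P₀ = 5.2587/(1+0.123)^1 + 5.8219/(1+0.123)^2 + 6.4455/(1+0.123)^3 + 7.1358/(1+0.123)^4 + 7.9000/(1+0.123)^5 + 74.2455/(1+0.123)^5 = 64.3292

$64.33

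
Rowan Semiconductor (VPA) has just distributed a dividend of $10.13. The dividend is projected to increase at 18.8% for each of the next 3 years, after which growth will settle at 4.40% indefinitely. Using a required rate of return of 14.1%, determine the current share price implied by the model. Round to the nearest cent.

$156.03

Two-stage DDM. Project D₁…D_3 at 0.188, terminal growth 0.044, discount at r = 0.141.
D_1 = 12.0344
D_2 = 14.2969
D_3 = 16.9847
Terminal value at t=3: TV = D_4/(r−g) = 17.7321/(0.141−0.044) = 182.8048
P₀ = 12.0344/(1+0.141)^1 + 14.2969/(1+0.141)^2 + 16.9847/(1+0.141)^3 + 182.8048/(1+0.141)^3 = 156.0270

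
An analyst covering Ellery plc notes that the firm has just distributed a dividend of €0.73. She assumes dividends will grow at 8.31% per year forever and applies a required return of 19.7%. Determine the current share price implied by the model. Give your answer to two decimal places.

Gordon growth model: P₀ = D₁/(r − g). D₁ = 0.73 × (1 + 0.0831) = 0.7907.
P₀ = 0.7907 / (0.197 − 0.0831) = 0.7907 / 0.1139 = 6.9417

€6.94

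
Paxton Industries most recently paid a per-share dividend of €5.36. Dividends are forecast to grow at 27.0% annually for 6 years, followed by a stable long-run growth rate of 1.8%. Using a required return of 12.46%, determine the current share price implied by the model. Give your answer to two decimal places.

€156.45

Two-stage DDM. Project D₁…D_6 at 0.27, terminal growth 0.018, discount at r = 0.1246.
D_1 = 6.8072
D_2 = 8.6451
D_3 = 10.9793
D_4 = 13.9438
D_5 = 17.7086
D_6 = 22.4899
Terminal value at t=6: TV = D_7/(r−g) = 22.8947/(0.1246−0.018) = 214.7720
P₀ = 6.8072/(1+0.1246)^1 + 8.6451/(1+0.1246)^2 + 10.9793/(1+0.1246)^3 + 13.9438/(1+0.1246)^4 + 17.7086/(1+0.1246)^5 + 22.4899/(1+0.1246)^6 + 214.7720/(1+0.1246)^6 = 156.4540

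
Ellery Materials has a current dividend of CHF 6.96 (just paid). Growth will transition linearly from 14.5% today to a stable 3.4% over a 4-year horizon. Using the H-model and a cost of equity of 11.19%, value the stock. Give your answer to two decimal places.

H-model: P₀ = D₀[(1+g_L) + H(g_S−g_L)]/(r−g_L), with H = 4/2 = 2.
P₀ = 6.96 × [(1+0.034) + 2×(0.145−0.034)] / (0.1119−0.034)
   = 6.96 × 1.2560 / 0.0779 = 112.2177

CHF 112.22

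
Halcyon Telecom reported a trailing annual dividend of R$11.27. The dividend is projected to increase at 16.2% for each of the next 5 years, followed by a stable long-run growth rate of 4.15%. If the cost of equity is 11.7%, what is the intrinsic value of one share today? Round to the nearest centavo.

R$252.95

Two-stage DDM. Project D₁…D_5 at 0.162, terminal growth 0.0415, discount at r = 0.117.
D_1 = 13.0957
D_2 = 15.2172
D_3 = 17.6824
D_4 = 20.5470
D_5 = 23.8756
Terminal value at t=5: TV = D_6/(r−g) = 24.8665/(0.117−0.0415) = 329.3570
P₀ = 13.0957/(1+0.117)^1 + 15.2172/(1+0.117)^2 + 17.6824/(1+0.117)^3 + 20.5470/(1+0.117)^4 + 23.8756/(1+0.117)^5 + 329.3570/(1+0.117)^5 = 252.9467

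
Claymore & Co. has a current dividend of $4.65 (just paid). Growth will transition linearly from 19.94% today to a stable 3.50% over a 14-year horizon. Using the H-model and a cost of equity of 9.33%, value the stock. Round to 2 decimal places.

H-model: P₀ = D₀[(1+g_L) + H(g_S−g_L)]/(r−g_L), with H = 14/2 = 7.
P₀ = 4.65 × [(1+0.035) + 7×(0.1994−0.035)] / (0.0933−0.035)
   = 4.65 × 2.1858 / 0.0583 = 174.3391

$174.34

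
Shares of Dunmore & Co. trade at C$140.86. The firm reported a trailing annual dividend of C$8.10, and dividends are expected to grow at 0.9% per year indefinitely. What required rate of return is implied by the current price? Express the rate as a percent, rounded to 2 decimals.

6.70%

Rearranging the constant-growth DDM: r = D₁/P₀ + g.
D₁ = 8.10 × (1 + 0.009) = 8.1729.
r = 8.1729 / 140.86 + 0.009 = 0.05802 + 0.009 = 0.06702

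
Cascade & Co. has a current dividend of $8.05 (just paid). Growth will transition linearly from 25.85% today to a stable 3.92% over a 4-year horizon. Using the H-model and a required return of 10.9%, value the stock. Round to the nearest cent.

$170.43

H-model: P₀ = D₀[(1+g_L) + H(g_S−g_L)]/(r−g_L), with H = 4/2 = 2.
P₀ = 8.05 × [(1+0.0392) + 2×(0.2585−0.0392)] / (0.109−0.0392)
   = 8.05 × 1.4778 / 0.0698 = 170.4340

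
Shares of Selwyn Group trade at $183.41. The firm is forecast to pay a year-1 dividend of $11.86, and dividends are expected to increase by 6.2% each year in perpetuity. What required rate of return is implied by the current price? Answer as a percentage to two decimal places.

12.67%

Rearranging the constant-growth DDM: r = D₁/P₀ + g.
r = 11.8600 / 183.41 + 0.062 = 0.06466 + 0.062 = 0.12666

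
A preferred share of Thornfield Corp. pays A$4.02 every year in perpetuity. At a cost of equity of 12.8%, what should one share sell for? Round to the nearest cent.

A$31.41

Zero-growth DDM (perpetuity): P₀ = D/r = 4.02 / 0.128 = 31.4062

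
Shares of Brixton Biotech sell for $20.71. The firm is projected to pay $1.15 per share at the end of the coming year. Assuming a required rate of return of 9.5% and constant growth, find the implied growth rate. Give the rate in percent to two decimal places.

From P₀ = D₁/(r − g), the implied growth is g = r − D₁/P₀.
g = 0.095 − 1.15/20.71 = 0.095 − 0.05553 = 0.03947

3.95%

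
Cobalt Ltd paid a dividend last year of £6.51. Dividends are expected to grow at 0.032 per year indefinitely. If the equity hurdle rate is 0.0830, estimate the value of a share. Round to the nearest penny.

Gordon growth model: P₀ = D₁/(r − g). D₁ = 6.51 × (1 + 0.032) = 6.7183.
P₀ = 6.7183 / (0.083 − 0.032) = 6.7183 / 0.051 = 131.7318

£131.73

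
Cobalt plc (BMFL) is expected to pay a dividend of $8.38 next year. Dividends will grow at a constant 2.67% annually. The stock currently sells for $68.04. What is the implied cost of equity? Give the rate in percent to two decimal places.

Rearranging the constant-growth DDM: r = D₁/P₀ + g.
r = 8.3800 / 68.04 + 0.0267 = 0.12316 + 0.0267 = 0.14986

14.99%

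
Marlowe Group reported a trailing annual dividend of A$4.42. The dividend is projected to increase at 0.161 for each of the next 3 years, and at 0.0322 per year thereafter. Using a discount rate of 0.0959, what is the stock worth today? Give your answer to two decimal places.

Two-stage DDM. Project D₁…D_3 at 0.161, terminal growth 0.0322, discount at r = 0.0959.
D_1 = 5.1316
D_2 = 5.9578
D_3 = 6.9170
Terminal value at t=3: TV = D_4/(r−g) = 7.1397/(0.0959−0.0322) = 112.0839
P₀ = 5.1316/(1+0.0959)^1 + 5.9578/(1+0.0959)^2 + 6.9170/(1+0.0959)^3 + 112.0839/(1+0.0959)^3 = 100.0577

A$100.06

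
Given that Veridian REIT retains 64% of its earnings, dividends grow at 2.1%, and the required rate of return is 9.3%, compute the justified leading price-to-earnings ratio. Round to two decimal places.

5.00

Payout ratio b = 1 − 0.64 = 0.36.
Justified leading P/E = b/(r−g) = 0.36/(0.093−0.021) = 5.0000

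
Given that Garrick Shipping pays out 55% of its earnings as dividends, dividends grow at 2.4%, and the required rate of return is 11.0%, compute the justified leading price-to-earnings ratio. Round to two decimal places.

6.40

Justified leading P/E = b/(r−g) = 0.55/(0.11−0.024) = 6.3953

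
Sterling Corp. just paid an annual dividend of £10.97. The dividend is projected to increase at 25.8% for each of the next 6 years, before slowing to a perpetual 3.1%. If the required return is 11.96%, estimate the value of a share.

Two-stage DDM. Project D₁…D_6 at 0.258, terminal growth 0.031, discount at r = 0.1196.
D_1 = 13.8003
D_2 = 17.3607
D_3 = 21.8398
D_4 = 27.4745
D_5 = 34.5629
D_6 = 43.4801
Terminal value at t=6: TV = D_7/(r−g) = 44.8280/(0.1196−0.031) = 505.9591
P₀ = 13.8003/(1+0.1196)^1 + 17.3607/(1+0.1196)^2 + 21.8398/(1+0.1196)^3 + 27.4745/(1+0.1196)^4 + 34.5629/(1+0.1196)^5 + 43.4801/(1+0.1196)^6 + 505.9591/(1+0.1196)^6 = 357.8303

£357.83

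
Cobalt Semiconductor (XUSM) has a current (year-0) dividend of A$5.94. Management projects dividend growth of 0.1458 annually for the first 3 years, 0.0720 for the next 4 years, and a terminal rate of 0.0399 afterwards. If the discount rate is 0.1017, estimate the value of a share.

A$145.06

Three-stage DDM. Project D₁…D_7; terminal Gordon value at t=7 with g = 0.0399; discount at r = 0.1017.
D_1 = 6.8061
D_2 = 7.7984
D_3 = 8.9354
D_4 = 9.5787
D_5 = 10.2684
D_6 = 11.0077
D_7 = 11.8003
TV_7 = 12.2711/(0.1017−0.0399) = 198.5615
P₀ = Σ Dₜ/(1+r)ᵗ + TV_7/(1+r)^7 = 145.0585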